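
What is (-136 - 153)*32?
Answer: -9248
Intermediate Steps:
(-136 - 153)*32 = -289*32 = -9248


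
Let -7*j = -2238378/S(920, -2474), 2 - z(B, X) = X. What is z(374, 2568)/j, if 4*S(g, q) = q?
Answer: 11109497/2238378 ≈ 4.9632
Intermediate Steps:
S(g, q) = q/4
z(B, X) = 2 - X
j = -4476756/8659 (j = -(-2238378)/(7*((¼)*(-2474))) = -(-2238378)/(7*(-1237/2)) = -(-2238378)*(-2)/(7*1237) = -⅐*4476756/1237 = -4476756/8659 ≈ -517.01)
z(374, 2568)/j = (2 - 1*2568)/(-4476756/8659) = (2 - 2568)*(-8659/4476756) = -2566*(-8659/4476756) = 11109497/2238378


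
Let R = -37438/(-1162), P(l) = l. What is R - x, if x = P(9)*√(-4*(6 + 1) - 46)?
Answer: 18719/581 - 9*I*√74 ≈ 32.219 - 77.421*I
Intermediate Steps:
R = 18719/581 (R = -37438*(-1/1162) = 18719/581 ≈ 32.219)
x = 9*I*√74 (x = 9*√(-4*(6 + 1) - 46) = 9*√(-4*7 - 46) = 9*√(-28 - 46) = 9*√(-74) = 9*(I*√74) = 9*I*√74 ≈ 77.421*I)
R - x = 18719/581 - 9*I*√74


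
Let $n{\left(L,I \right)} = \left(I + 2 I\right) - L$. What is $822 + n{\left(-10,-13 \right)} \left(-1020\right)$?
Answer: $30402$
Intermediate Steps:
$n{\left(L,I \right)} = - L + 3 I$ ($n{\left(L,I \right)} = 3 I - L = - L + 3 I$)
$822 + n{\left(-10,-13 \right)} \left(-1020\right) = 822 + \left(\left(-1\right) \left(-10\right) + 3 \left(-13\right)\right) \left(-1020\right) = 822 + \left(10 - 39\right) \left(-1020\right) = 822 - -29580 = 822 + 29580 = 30402$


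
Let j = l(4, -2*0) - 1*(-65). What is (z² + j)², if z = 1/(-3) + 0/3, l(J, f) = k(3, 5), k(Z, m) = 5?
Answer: 398161/81 ≈ 4915.6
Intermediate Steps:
l(J, f) = 5
z = -⅓ (z = 1*(-⅓) + 0*(⅓) = -⅓ + 0 = -⅓ ≈ -0.33333)
j = 70 (j = 5 - 1*(-65) = 5 + 65 = 70)
(z² + j)² = ((-⅓)² + 70)² = (⅑ + 70)² = (631/9)² = 398161/81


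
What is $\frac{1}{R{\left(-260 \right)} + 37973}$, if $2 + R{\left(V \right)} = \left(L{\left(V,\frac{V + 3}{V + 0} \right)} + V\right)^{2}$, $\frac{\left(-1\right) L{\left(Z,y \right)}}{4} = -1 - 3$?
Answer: $\frac{1}{97507} \approx 1.0256 \cdot 10^{-5}$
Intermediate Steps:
$L{\left(Z,y \right)} = 16$ ($L{\left(Z,y \right)} = - 4 \left(-1 - 3\right) = \left(-4\right) \left(-4\right) = 16$)
$R{\left(V \right)} = -2 + \left(16 + V\right)^{2}$
$\frac{1}{R{\left(-260 \right)} + 37973} = \frac{1}{\left(-2 + \left(16 - 260\right)^{2}\right) + 37973} = \frac{1}{\left(-2 + \left(-244\right)^{2}\right) + 37973} = \frac{1}{\left(-2 + 59536\right) + 37973} = \frac{1}{59534 + 37973} = \frac{1}{97507}$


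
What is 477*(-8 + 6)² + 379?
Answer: 2287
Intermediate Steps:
477*(-8 + 6)² + 379 = 477*(-2)² + 379 = 477*4 + 379 = 1908 + 379 = 2287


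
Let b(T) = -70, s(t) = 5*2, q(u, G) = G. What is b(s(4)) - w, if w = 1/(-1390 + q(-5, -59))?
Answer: -101429/1449 ≈ -69.999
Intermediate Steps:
s(t) = 10
w = -1/1449 (w = 1/(-1390 - 59) = 1/(-1449) = -1/1449 ≈ -0.00069013)
b(s(4)) - w = -70 - 1*(-1/1449) = -70 + 1/1449 = -101429/1449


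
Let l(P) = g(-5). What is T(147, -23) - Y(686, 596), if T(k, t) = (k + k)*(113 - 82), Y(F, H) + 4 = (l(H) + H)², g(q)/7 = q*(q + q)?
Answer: -885798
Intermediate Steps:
g(q) = 14*q² (g(q) = 7*(q*(q + q)) = 7*(q*(2*q)) = 7*(2*q²) = 14*q²)
l(P) = 350 (l(P) = 14*(-5)² = 14*25 = 350)
Y(F, H) = -4 + (350 + H)²
T(k, t) = 62*k (T(k, t) = (2*k)*31 = 62*k)
T(147, -23) - Y(686, 596) = 62*147 - (-4 + (350 + 596)²) = 9114 - (-4 + 946²) = 9114 - (-4 + 894916) = 9114 - 1*894912 = 9114 - 894912 = -885798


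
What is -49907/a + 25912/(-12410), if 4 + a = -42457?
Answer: -240451781/263470505 ≈ -0.91263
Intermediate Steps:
a = -42461 (a = -4 - 42457 = -42461)
-49907/a + 25912/(-12410) = -49907/(-42461) + 25912/(-12410) = -49907*(-1/42461) + 25912*(-1/12410) = 49907/42461 - 12956/6205 = -240451781/263470505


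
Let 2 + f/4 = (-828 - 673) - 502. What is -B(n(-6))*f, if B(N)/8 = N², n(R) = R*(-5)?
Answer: 57744000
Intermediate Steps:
n(R) = -5*R
f = -8020 (f = -8 + 4*((-828 - 673) - 502) = -8 + 4*(-1501 - 502) = -8 + 4*(-2003) = -8 - 8012 = -8020)
B(N) = 8*N²
-B(n(-6))*f = -8*(-5*(-6))²*(-8020) = -8*30²*(-8020) = -8*900*(-8020) = -7200*(-8020) = -1*(-57744000) = 57744000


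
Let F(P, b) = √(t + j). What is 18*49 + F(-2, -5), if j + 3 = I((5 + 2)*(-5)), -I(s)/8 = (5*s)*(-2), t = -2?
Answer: 882 + I*√2805 ≈ 882.0 + 52.962*I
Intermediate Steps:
I(s) = 80*s (I(s) = -8*5*s*(-2) = -(-80)*s = 80*s)
j = -2803 (j = -3 + 80*((5 + 2)*(-5)) = -3 + 80*(7*(-5)) = -3 + 80*(-35) = -3 - 2800 = -2803)
F(P, b) = I*√2805 (F(P, b) = √(-2 - 2803) = √(-2805) = I*√2805)
18*49 + F(-2, -5) = 18*49 + I*√2805 = 882 + I*√2805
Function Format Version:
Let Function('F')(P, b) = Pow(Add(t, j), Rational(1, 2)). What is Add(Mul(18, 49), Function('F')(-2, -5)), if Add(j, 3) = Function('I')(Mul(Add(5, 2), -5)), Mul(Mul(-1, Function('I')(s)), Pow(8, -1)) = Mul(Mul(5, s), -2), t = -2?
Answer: Add(882, Mul(I, Pow(2805, Rational(1, 2)))) ≈ Add(882.00, Mul(52.962, I))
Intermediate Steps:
Function('I')(s) = Mul(80, s) (Function('I')(s) = Mul(-8, Mul(Mul(5, s), -2)) = Mul(-8, Mul(-10, s)) = Mul(80, s))
j = -2803 (j = Add(-3, Mul(80, Mul(Add(5, 2), -5))) = Add(-3, Mul(80, Mul(7, -5))) = Add(-3, Mul(80, -35)) = Add(-3, -2800) = -2803)
Function('F')(P, b) = Mul(I, Pow(2805, Rational(1, 2))) (Function('F')(P, b) = Pow(Add(-2, -2803), Rational(1, 2)) = Pow(-2805, Rational(1, 2)) = Mul(I, Pow(2805, Rational(1, 2))))
Add(Mul(18, 49), Function('F')(-2, -5)) = Add(Mul(18, 49), Mul(I, Pow(2805, Rational(1, 2)))) = Add(882, Mul(I, Pow(2805, Rational(1, 2))))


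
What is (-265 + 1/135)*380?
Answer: -2718824/27 ≈ -1.0070e+5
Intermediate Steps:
(-265 + 1/135)*380 = -35774/135*380 = -2718824/27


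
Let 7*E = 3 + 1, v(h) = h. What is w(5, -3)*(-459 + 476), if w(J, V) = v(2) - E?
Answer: 170/7 ≈ 24.286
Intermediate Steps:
E = 4/7 (E = (3 + 1)/7 = (1/7)*4 = 4/7 ≈ 0.57143)
w(J, V) = 10/7 (w(J, V) = 2 - 1*4/7 = 2 - 4/7 = 10/7)
w(5, -3)*(-459 + 476) = 10*(-459 + 476)/7 = (10/7)*17 = 170/7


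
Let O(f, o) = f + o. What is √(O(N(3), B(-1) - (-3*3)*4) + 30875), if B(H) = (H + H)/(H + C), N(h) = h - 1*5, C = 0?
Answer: √30911 ≈ 175.82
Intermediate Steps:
N(h) = -5 + h (N(h) = h - 5 = -5 + h)
B(H) = 2 (B(H) = (H + H)/(H + 0) = (2*H)/H = 2)
√(O(N(3), B(-1) - (-3*3)*4) + 30875) = √(((-5 + 3) + (2 - (-3*3)*4)) + 30875) = √((-2 + (2 - (-9)*4)) + 30875) = √((-2 + (2 - 1*(-36))) + 30875) = √((-2 + (2 + 36)) + 30875) = √((-2 + 38) + 30875) = √(36 + 30875) = √30911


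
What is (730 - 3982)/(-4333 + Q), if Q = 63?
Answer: 1626/2135 ≈ 0.76159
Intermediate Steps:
(730 - 3982)/(-4333 + Q) = (730 - 3982)/(-4333 + 63) = -3252/(-4270) = -3252*(-1/4270) = 1626/2135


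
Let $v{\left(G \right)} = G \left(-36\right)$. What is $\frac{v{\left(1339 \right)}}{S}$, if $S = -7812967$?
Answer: $\frac{48204}{7812967} \approx 0.0061697$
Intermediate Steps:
$v{\left(G \right)} = - 36 G$
$\frac{v{\left(1339 \right)}}{S} = \frac{\left(-36\right) 1339}{-7812967} = \left(-48204\right) \left(- \frac{1}{7812967}\right) = \frac{48204}{7812967}$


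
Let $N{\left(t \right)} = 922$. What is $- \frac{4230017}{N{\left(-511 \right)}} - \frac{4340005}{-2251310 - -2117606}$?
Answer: $- \frac{280784354179}{61637544} \approx -4555.4$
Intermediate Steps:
$- \frac{4230017}{N{\left(-511 \right)}} - \frac{4340005}{-2251310 - -2117606} = - \frac{4230017}{922} - \frac{4340005}{-2251310 - -2117606} = \left(-4230017\right) \frac{1}{922} - \frac{4340005}{-2251310 + 2117606} = - \frac{4230017}{922} - \frac{4340005}{-133704} = - \frac{4230017}{922} - - \frac{4340005}{133704} = - \frac{4230017}{922} + \frac{4340005}{133704} = - \frac{280784354179}{61637544}$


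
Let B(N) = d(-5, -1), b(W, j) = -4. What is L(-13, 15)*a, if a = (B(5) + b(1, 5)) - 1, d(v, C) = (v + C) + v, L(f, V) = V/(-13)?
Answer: 240/13 ≈ 18.462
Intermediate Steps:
L(f, V) = -V/13 (L(f, V) = V*(-1/13) = -V/13)
d(v, C) = C + 2*v (d(v, C) = (C + v) + v = C + 2*v)
B(N) = -11 (B(N) = -1 + 2*(-5) = -1 - 10 = -11)
a = -16 (a = (-11 - 4) - 1 = -15 - 1 = -16)
L(-13, 15)*a = -1/13*15*(-16) = -15/13*(-16) = 240/13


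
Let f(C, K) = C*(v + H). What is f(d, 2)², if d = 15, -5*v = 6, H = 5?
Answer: 3249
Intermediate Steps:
v = -6/5 (v = -⅕*6 = -6/5 ≈ -1.2000)
f(C, K) = 19*C/5 (f(C, K) = C*(-6/5 + 5) = C*(19/5) = 19*C/5)
f(d, 2)² = ((19/5)*15)² = 57² = 3249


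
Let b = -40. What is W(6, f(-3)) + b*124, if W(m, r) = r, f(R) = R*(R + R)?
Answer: -4942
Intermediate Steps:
f(R) = 2*R² (f(R) = R*(2*R) = 2*R²)
W(6, f(-3)) + b*124 = 2*(-3)² - 40*124 = 2*9 - 4960 = 18 - 4960 = -4942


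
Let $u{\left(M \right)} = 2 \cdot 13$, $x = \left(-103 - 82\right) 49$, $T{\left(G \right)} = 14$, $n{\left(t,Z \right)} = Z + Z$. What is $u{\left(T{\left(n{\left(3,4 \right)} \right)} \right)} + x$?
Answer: $-9039$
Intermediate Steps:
$n{\left(t,Z \right)} = 2 Z$
$x = -9065$ ($x = \left(-185\right) 49 = -9065$)
$u{\left(M \right)} = 26$
$u{\left(T{\left(n{\left(3,4 \right)} \right)} \right)} + x = 26 - 9065 = -9039$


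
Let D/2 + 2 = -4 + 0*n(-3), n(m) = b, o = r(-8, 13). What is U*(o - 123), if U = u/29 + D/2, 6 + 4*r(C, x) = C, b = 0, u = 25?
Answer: 37697/58 ≈ 649.95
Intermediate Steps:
r(C, x) = -3/2 + C/4
o = -7/2 (o = -3/2 + (1/4)*(-8) = -3/2 - 2 = -7/2 ≈ -3.5000)
n(m) = 0
D = -12 (D = -4 + 2*(-4 + 0*0) = -4 + 2*(-4 + 0) = -4 + 2*(-4) = -4 - 8 = -12)
U = -149/29 (U = 25/29 - 12/2 = 25*(1/29) - 12*1/2 = 25/29 - 6 = -149/29 ≈ -5.1379)
U*(o - 123) = -149*(-7/2 - 123)/29 = -149/29*(-253/2) = 37697/58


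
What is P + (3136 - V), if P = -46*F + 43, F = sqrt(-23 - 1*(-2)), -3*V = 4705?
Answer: 14242/3 - 46*I*sqrt(21) ≈ 4747.3 - 210.8*I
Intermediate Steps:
V = -4705/3 (V = -1/3*4705 = -4705/3 ≈ -1568.3)
F = I*sqrt(21) (F = sqrt(-23 + 2) = sqrt(-21) = I*sqrt(21) ≈ 4.5826*I)
P = 43 - 46*I*sqrt(21) (P = -46*I*sqrt(21) + 43 = 43 - 46*I*sqrt(21) ≈ 43.0 - 210.8*I)
P + (3136 - V) = (43 - 46*I*sqrt(21)) + (3136 - 1*(-4705/3)) = (43 - 46*I*sqrt(21)) + (3136 + 4705/3) = (43 - 46*I*sqrt(21)) + 14113/3 = 14242/3 - 46*I*sqrt(21)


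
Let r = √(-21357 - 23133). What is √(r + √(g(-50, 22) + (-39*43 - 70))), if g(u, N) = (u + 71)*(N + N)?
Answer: √I*√(√823 + √44490) ≈ 10.946 + 10.946*I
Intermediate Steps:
r = I*√44490 (r = √(-44490) = I*√44490 ≈ 210.93*I)
g(u, N) = 2*N*(71 + u) (g(u, N) = (71 + u)*(2*N) = 2*N*(71 + u))
√(r + √(g(-50, 22) + (-39*43 - 70))) = √(I*√44490 + √(2*22*(71 - 50) + (-39*43 - 70))) = √(I*√44490 + √(2*22*21 + (-1677 - 70))) = √(I*√44490 + √(924 - 1747)) = √(I*√44490 + √(-823)) = √(I*√44490 + I*√823) = √(I*√823 + I*√44490)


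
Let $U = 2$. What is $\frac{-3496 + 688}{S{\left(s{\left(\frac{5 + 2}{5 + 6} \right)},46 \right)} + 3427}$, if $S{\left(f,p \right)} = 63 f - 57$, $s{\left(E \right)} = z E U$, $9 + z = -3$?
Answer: $- \frac{15444}{13243} \approx -1.1662$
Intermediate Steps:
$z = -12$ ($z = -9 - 3 = -12$)
$s{\left(E \right)} = - 24 E$ ($s{\left(E \right)} = - 12 E 2 = - 24 E$)
$S{\left(f,p \right)} = -57 + 63 f$
$\frac{-3496 + 688}{S{\left(s{\left(\frac{5 + 2}{5 + 6} \right)},46 \right)} + 3427} = \frac{-3496 + 688}{\left(-57 + 63 \left(- 24 \frac{5 + 2}{5 + 6}\right)\right) + 3427} = - \frac{2808}{\left(-57 + 63 \left(- 24 \cdot \frac{7}{11}\right)\right) + 3427} = - \frac{2808}{\left(-57 + 63 \left(- 24 \cdot 7 \cdot \frac{1}{11}\right)\right) + 3427} = - \frac{2808}{\left(-57 + 63 \left(\left(-24\right) \frac{7}{11}\right)\right) + 3427} = - \frac{2808}{\left(-57 + 63 \left(- \frac{168}{11}\right)\right) + 3427} = - \frac{2808}{\left(-57 - \frac{10584}{11}\right) + 3427} = - \frac{2808}{- \frac{11211}{11} + 3427} = - \frac{2808}{\frac{26486}{11}} = \left(-2808\right) \frac{11}{26486} = - \frac{15444}{13243}$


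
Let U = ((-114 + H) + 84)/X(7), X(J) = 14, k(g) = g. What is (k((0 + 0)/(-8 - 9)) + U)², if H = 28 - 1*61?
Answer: 81/4 ≈ 20.250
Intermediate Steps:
H = -33 (H = 28 - 61 = -33)
U = -9/2 (U = ((-114 - 33) + 84)/14 = (-147 + 84)*(1/14) = -63*1/14 = -9/2 ≈ -4.5000)
(k((0 + 0)/(-8 - 9)) + U)² = ((0 + 0)/(-8 - 9) - 9/2)² = (0/(-17) - 9/2)² = (0*(-1/17) - 9/2)² = (0 - 9/2)² = (-9/2)² = 81/4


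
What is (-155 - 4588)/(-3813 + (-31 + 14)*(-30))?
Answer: 527/367 ≈ 1.4360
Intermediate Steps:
(-155 - 4588)/(-3813 + (-31 + 14)*(-30)) = -4743/(-3813 - 17*(-30)) = -4743/(-3813 + 510) = -4743/(-3303) = -4743*(-1/3303) = 527/367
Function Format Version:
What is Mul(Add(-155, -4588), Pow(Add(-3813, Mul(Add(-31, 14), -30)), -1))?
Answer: Rational(527, 367) ≈ 1.4360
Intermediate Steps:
Mul(Add(-155, -4588), Pow(Add(-3813, Mul(Add(-31, 14), -30)), -1)) = Mul(-4743, Pow(Add(-3813, Mul(-17, -30)), -1)) = Mul(-4743, Pow(Add(-3813, 510), -1)) = Mul(-4743, Pow(-3303, -1)) = Mul(-4743, Rational(-1, 3303)) = Rational(527, 367)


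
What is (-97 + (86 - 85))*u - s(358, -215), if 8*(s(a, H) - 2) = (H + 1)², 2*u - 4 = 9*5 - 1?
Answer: -16061/2 ≈ -8030.5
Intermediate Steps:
u = 24 (u = 2 + (9*5 - 1)/2 = 2 + (45 - 1)/2 = 2 + (½)*44 = 2 + 22 = 24)
s(a, H) = 2 + (1 + H)²/8 (s(a, H) = 2 + (H + 1)²/8 = 2 + (1 + H)²/8)
(-97 + (86 - 85))*u - s(358, -215) = (-97 + (86 - 85))*24 - (2 + (1 - 215)²/8) = (-97 + 1)*24 - (2 + (⅛)*(-214)²) = -96*24 - (2 + (⅛)*45796) = -2304 - (2 + 11449/2) = -2304 - 1*11453/2 = -2304 - 11453/2 = -16061/2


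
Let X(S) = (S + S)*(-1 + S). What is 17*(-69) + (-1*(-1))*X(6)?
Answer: -1113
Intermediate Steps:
X(S) = 2*S*(-1 + S) (X(S) = (2*S)*(-1 + S) = 2*S*(-1 + S))
17*(-69) + (-1*(-1))*X(6) = 17*(-69) + (-1*(-1))*(2*6*(-1 + 6)) = -1173 + 1*(2*6*5) = -1173 + 1*60 = -1173 + 60 = -1113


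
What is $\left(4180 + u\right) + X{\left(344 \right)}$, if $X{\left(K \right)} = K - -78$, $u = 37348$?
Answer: $41950$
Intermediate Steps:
$X{\left(K \right)} = 78 + K$ ($X{\left(K \right)} = K + 78 = 78 + K$)
$\left(4180 + u\right) + X{\left(344 \right)} = \left(4180 + 37348\right) + \left(78 + 344\right) = 41528 + 422 = 41950$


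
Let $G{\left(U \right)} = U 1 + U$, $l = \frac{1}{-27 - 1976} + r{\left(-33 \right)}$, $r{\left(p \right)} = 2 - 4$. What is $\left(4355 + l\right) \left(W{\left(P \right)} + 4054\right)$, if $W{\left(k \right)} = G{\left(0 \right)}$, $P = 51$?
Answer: $\frac{35347061132}{2003} \approx 1.7647 \cdot 10^{7}$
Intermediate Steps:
$r{\left(p \right)} = -2$ ($r{\left(p \right)} = 2 - 4 = -2$)
$l = - \frac{4007}{2003}$ ($l = \frac{1}{-27 - 1976} - 2 = \frac{1}{-2003} - 2 = - \frac{1}{2003} - 2 = - \frac{4007}{2003} \approx -2.0005$)
$G{\left(U \right)} = 2 U$ ($G{\left(U \right)} = U + U = 2 U$)
$W{\left(k \right)} = 0$ ($W{\left(k \right)} = 2 \cdot 0 = 0$)
$\left(4355 + l\right) \left(W{\left(P \right)} + 4054\right) = \left(4355 - \frac{4007}{2003}\right) \left(0 + 4054\right) = \frac{8719058}{2003} \cdot 4054 = \frac{35347061132}{2003}$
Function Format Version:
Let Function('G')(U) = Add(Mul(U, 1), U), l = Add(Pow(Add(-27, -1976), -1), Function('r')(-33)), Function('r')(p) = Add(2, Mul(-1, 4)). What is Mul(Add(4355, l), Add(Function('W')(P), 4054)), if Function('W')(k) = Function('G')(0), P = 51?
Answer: Rational(35347061132, 2003) ≈ 1.7647e+7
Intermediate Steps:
Function('r')(p) = -2 (Function('r')(p) = Add(2, -4) = -2)
l = Rational(-4007, 2003) (l = Add(Pow(Add(-27, -1976), -1), -2) = Add(Pow(-2003, -1), -2) = Add(Rational(-1, 2003), -2) = Rational(-4007, 2003) ≈ -2.0005)
Function('G')(U) = Mul(2, U) (Function('G')(U) = Add(U, U) = Mul(2, U))
Function('W')(k) = 0 (Function('W')(k) = Mul(2, 0) = 0)
Mul(Add(4355, l), Add(Function('W')(P), 4054)) = Mul(Add(4355, Rational(-4007, 2003)), Add(0, 4054)) = Mul(Rational(8719058, 2003), 4054) = Rational(35347061132, 2003)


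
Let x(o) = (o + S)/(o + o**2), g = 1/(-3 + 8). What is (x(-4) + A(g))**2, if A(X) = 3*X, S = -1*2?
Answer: 1/100 ≈ 0.010000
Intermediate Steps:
S = -2
g = 1/5 ≈ 0.20000
x(o) = (-2 + o)/(o + o**2) (x(o) = (o - 2)/(o + o**2) = (-2 + o)/(o + o**2))
(x(-4) + A(g))**2 = ((-2 - 4)/((-4)*(1 - 4)) + 3*(1/5))**2 = (-1/4*(-6)/(-3) + 3/5)**2 = (-1/4*(-1/3)*(-6) + 3/5)**2 = (-1/2 + 3/5)**2 = (1/10)**2 = 1/100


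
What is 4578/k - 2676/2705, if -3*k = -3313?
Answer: 28284882/8961665 ≈ 3.1562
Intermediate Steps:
k = 3313/3 (k = -1/3*(-3313) = 3313/3 ≈ 1104.3)
4578/k - 2676/2705 = 4578/(3313/3) - 2676/2705 = 4578*(3/3313) - 2676*1/2705 = 13734/3313 - 2676/2705 = 28284882/8961665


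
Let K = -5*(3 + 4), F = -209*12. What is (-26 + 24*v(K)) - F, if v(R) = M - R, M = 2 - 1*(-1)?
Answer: 3394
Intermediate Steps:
F = -2508
K = -35 (K = -5*7 = -35)
M = 3 (M = 2 + 1 = 3)
v(R) = 3 - R
(-26 + 24*v(K)) - F = (-26 + 24*(3 - 1*(-35))) - 1*(-2508) = (-26 + 24*(3 + 35)) + 2508 = (-26 + 24*38) + 2508 = (-26 + 912) + 2508 = 886 + 2508 = 3394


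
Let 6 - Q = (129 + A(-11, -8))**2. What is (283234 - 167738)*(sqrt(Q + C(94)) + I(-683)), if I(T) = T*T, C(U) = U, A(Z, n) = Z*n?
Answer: 53877613544 + 346488*I*sqrt(5221) ≈ 5.3878e+10 + 2.5036e+7*I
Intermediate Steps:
Q = -47083 (Q = 6 - (129 - 11*(-8))**2 = 6 - (129 + 88)**2 = 6 - 1*217**2 = 6 - 1*47089 = 6 - 47089 = -47083)
I(T) = T**2
(283234 - 167738)*(sqrt(Q + C(94)) + I(-683)) = (283234 - 167738)*(sqrt(-47083 + 94) + (-683)**2) = 115496*(sqrt(-46989) + 466489) = 115496*(3*I*sqrt(5221) + 466489) = 115496*(466489 + 3*I*sqrt(5221)) = 53877613544 + 346488*I*sqrt(5221)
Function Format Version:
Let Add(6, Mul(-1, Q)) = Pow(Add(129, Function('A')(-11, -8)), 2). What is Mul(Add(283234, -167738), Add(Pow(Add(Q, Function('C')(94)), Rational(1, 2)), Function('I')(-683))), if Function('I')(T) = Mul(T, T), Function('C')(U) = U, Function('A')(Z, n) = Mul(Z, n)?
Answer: Add(53877613544, Mul(346488, I, Pow(5221, Rational(1, 2)))) ≈ Add(5.3878e+10, Mul(2.5036e+7, I))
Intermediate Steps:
Q = -47083 (Q = Add(6, Mul(-1, Pow(Add(129, Mul(-11, -8)), 2))) = Add(6, Mul(-1, Pow(Add(129, 88), 2))) = Add(6, Mul(-1, Pow(217, 2))) = Add(6, Mul(-1, 47089)) = Add(6, -47089) = -47083)
Function('I')(T) = Pow(T, 2)
Mul(Add(283234, -167738), Add(Pow(Add(Q, Function('C')(94)), Rational(1, 2)), Function('I')(-683))) = Mul(Add(283234, -167738), Add(Pow(Add(-47083, 94), Rational(1, 2)), Pow(-683, 2))) = Mul(115496, Add(Pow(-46989, Rational(1, 2)), 466489)) = Mul(115496, Add(Mul(3, I, Pow(5221, Rational(1, 2))), 466489)) = Mul(115496, Add(466489, Mul(3, I, Pow(5221, Rational(1, 2))))) = Add(53877613544, Mul(346488, I, Pow(5221, Rational(1, 2))))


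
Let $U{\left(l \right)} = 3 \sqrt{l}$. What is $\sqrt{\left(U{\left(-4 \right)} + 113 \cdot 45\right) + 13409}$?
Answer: $\sqrt{18494 + 6 i} \approx 135.99 + 0.022 i$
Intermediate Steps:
$\sqrt{\left(U{\left(-4 \right)} + 113 \cdot 45\right) + 13409} = \sqrt{\left(3 \sqrt{-4} + 113 \cdot 45\right) + 13409} = \sqrt{\left(3 \cdot 2 i + 5085\right) + 13409} = \sqrt{\left(6 i + 5085\right) + 13409} = \sqrt{\left(5085 + 6 i\right) + 13409} = \sqrt{18494 + 6 i}$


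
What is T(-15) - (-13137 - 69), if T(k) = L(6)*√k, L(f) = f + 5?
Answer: 13206 + 11*I*√15 ≈ 13206.0 + 42.603*I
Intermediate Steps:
L(f) = 5 + f
T(k) = 11*√k (T(k) = (5 + 6)*√k = 11*√k)
T(-15) - (-13137 - 69) = 11*√(-15) - (-13137 - 69) = 11*(I*√15) - 1*(-13206) = 11*I*√15 + 13206 = 13206 + 11*I*√15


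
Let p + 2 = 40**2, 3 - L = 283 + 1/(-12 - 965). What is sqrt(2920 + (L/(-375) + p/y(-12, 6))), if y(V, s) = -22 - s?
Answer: sqrt(3013640817259170)/1025850 ≈ 53.513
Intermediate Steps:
L = -273559/977 (L = 3 - (283 + 1/(-12 - 965)) = 3 - (283 + 1/(-977)) = 3 - (283 - 1/977) = 3 - 1*276490/977 = 3 - 276490/977 = -273559/977 ≈ -280.00)
p = 1598 (p = -2 + 40**2 = -2 + 1600 = 1598)
sqrt(2920 + (L/(-375) + p/y(-12, 6))) = sqrt(2920 + (-273559/977/(-375) + 1598/(-22 - 1*6))) = sqrt(2920 + (-273559/977*(-1/375) + 1598/(-22 - 6))) = sqrt(2920 + (273559/366375 + 1598/(-28))) = sqrt(2920 + (273559/366375 + 1598*(-1/28))) = sqrt(2920 + (273559/366375 - 799/14)) = sqrt(2920 - 288903799/5129250) = sqrt(14688506201/5129250) = sqrt(3013640817259170)/1025850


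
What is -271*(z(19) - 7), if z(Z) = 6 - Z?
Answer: 5420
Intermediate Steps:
-271*(z(19) - 7) = -271*((6 - 1*19) - 7) = -271*((6 - 19) - 7) = -271*(-13 - 7) = -271*(-20) = 5420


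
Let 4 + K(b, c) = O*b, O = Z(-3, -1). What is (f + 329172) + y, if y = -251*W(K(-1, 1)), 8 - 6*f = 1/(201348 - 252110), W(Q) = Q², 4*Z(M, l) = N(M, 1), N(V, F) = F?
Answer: 395504584847/1218288 ≈ 3.2464e+5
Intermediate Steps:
Z(M, l) = ¼ (Z(M, l) = (¼)*1 = ¼)
O = ¼ ≈ 0.25000
K(b, c) = -4 + b/4
f = 406097/304572 (f = 4/3 - 1/(6*(201348 - 252110)) = 4/3 - ⅙/(-50762) = 4/3 - ⅙*(-1/50762) = 4/3 + 1/304572 = 406097/304572 ≈ 1.3333)
y = -72539/16 (y = -251*(-4 + (¼)*(-1))² = -251*(-4 - ¼)² = -251*(-17/4)² = -251*289/16 = -72539/16 ≈ -4533.7)
(f + 329172) + y = (406097/304572 + 329172) - 72539/16 = 100256980481/304572 - 72539/16 = 395504584847/1218288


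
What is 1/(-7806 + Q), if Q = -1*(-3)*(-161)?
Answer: -1/8289 ≈ -0.00012064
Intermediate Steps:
Q = -483 (Q = 3*(-161) = -483)
1/(-7806 + Q) = 1/(-7806 - 483) = 1/(-8289) = -1/8289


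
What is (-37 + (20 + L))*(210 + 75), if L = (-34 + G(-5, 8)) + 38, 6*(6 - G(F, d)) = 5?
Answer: -4465/2 ≈ -2232.5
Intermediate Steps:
G(F, d) = 31/6 (G(F, d) = 6 - 1/6*5 = 6 - 5/6 = 31/6)
L = 55/6 (L = (-34 + 31/6) + 38 = -173/6 + 38 = 55/6 ≈ 9.1667)
(-37 + (20 + L))*(210 + 75) = (-37 + (20 + 55/6))*(210 + 75) = (-37 + 175/6)*285 = -47/6*285 = -4465/2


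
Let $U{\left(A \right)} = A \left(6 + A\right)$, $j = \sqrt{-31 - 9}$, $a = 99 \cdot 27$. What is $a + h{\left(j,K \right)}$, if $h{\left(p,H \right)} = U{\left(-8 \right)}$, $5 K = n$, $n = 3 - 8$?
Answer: $2689$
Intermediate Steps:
$a = 2673$
$j = 2 i \sqrt{10}$ ($j = \sqrt{-40} = 2 i \sqrt{10} \approx 6.3246 i$)
$n = -5$
$K = -1$ ($K = \frac{1}{5} \left(-5\right) = -1$)
$h{\left(p,H \right)} = 16$ ($h{\left(p,H \right)} = - 8 \left(6 - 8\right) = \left(-8\right) \left(-2\right) = 16$)
$a + h{\left(j,K \right)} = 2673 + 16 = 2689$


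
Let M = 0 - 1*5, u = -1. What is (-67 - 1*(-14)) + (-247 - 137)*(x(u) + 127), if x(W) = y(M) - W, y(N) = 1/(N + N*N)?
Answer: -246121/5 ≈ -49224.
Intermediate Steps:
M = -5 (M = 0 - 5 = -5)
y(N) = 1/(N + N**2)
x(W) = 1/20 - W (x(W) = 1/((-5)*(1 - 5)) - W = -1/5/(-4) - W = -1/5*(-1/4) - W = 1/20 - W)
(-67 - 1*(-14)) + (-247 - 137)*(x(u) + 127) = (-67 - 1*(-14)) + (-247 - 137)*((1/20 - 1*(-1)) + 127) = (-67 + 14) - 384*((1/20 + 1) + 127) = -53 - 384*(21/20 + 127) = -53 - 384*2561/20 = -53 - 245856/5 = -246121/5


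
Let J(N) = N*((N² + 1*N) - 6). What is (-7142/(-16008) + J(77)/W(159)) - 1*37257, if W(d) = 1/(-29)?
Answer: -107535793457/8004 ≈ -1.3435e+7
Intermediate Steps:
W(d) = -1/29
J(N) = N*(-6 + N + N²) (J(N) = N*((N² + N) - 6) = N*((N + N²) - 6) = N*(-6 + N + N²))
(-7142/(-16008) + J(77)/W(159)) - 1*37257 = (-7142/(-16008) + (77*(-6 + 77 + 77²))/(-1/29)) - 1*37257 = (-7142*(-1/16008) + (77*(-6 + 77 + 5929))*(-29)) - 37257 = (3571/8004 + (77*6000)*(-29)) - 37257 = (3571/8004 + 462000*(-29)) - 37257 = (3571/8004 - 13398000) - 37257 = -107237588429/8004 - 37257 = -107535793457/8004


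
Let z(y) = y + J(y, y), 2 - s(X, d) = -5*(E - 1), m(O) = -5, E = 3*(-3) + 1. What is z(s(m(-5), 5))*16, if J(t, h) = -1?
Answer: -704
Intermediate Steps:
E = -8 (E = -9 + 1 = -8)
s(X, d) = -43 (s(X, d) = 2 - (-5)*(-8 - 1) = 2 - (-5)*(-9) = 2 - 1*45 = 2 - 45 = -43)
z(y) = -1 + y (z(y) = y - 1 = -1 + y)
z(s(m(-5), 5))*16 = (-1 - 43)*16 = -44*16 = -704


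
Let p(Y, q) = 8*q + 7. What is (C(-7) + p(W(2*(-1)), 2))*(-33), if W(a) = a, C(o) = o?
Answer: -528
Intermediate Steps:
p(Y, q) = 7 + 8*q
(C(-7) + p(W(2*(-1)), 2))*(-33) = (-7 + (7 + 8*2))*(-33) = (-7 + (7 + 16))*(-33) = (-7 + 23)*(-33) = 16*(-33) = -528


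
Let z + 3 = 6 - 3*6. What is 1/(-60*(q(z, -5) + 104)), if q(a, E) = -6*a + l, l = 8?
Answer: -1/12120 ≈ -8.2508e-5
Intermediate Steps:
z = -15 (z = -3 + (6 - 3*6) = -3 + (6 - 18) = -3 - 12 = -15)
q(a, E) = 8 - 6*a (q(a, E) = -6*a + 8 = 8 - 6*a)
1/(-60*(q(z, -5) + 104)) = 1/(-60*((8 - 6*(-15)) + 104)) = 1/(-60*((8 + 90) + 104)) = 1/(-60*(98 + 104)) = 1/(-60*202) = 1/(-12120) = -1/12120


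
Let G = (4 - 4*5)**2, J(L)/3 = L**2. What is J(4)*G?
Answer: 12288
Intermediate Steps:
J(L) = 3*L**2
G = 256 (G = (4 - 20)**2 = (-16)**2 = 256)
J(4)*G = (3*4**2)*256 = (3*16)*256 = 48*256 = 12288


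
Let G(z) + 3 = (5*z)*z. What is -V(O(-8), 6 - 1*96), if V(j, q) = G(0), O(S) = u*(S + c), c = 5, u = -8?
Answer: 3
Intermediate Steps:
G(z) = -3 + 5*z**2 (G(z) = -3 + (5*z)*z = -3 + 5*z**2)
O(S) = -40 - 8*S (O(S) = -8*(S + 5) = -8*(5 + S) = -40 - 8*S)
V(j, q) = -3 (V(j, q) = -3 + 5*0**2 = -3 + 5*0 = -3 + 0 = -3)
-V(O(-8), 6 - 1*96) = -1*(-3) = 3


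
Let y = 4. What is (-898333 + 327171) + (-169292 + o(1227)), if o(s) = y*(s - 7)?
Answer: -735574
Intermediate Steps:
o(s) = -28 + 4*s (o(s) = 4*(s - 7) = 4*(-7 + s) = -28 + 4*s)
(-898333 + 327171) + (-169292 + o(1227)) = (-898333 + 327171) + (-169292 + (-28 + 4*1227)) = -571162 + (-169292 + (-28 + 4908)) = -571162 + (-169292 + 4880) = -571162 - 164412 = -735574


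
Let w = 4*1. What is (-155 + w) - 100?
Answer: -251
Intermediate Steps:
w = 4
(-155 + w) - 100 = (-155 + 4) - 100 = -151 - 100 = -251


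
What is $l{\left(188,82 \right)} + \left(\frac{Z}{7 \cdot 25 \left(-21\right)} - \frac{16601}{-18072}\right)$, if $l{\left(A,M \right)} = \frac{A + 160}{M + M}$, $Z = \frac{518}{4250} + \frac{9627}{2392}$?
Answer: $\frac{219107837235382}{72088551478125} \approx 3.0394$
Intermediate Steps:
$Z = \frac{21076903}{5083000}$ ($Z = 518 \cdot \frac{1}{4250} + 9627 \cdot \frac{1}{2392} = \frac{259}{2125} + \frac{9627}{2392} = \frac{21076903}{5083000} \approx 4.1465$)
$l{\left(A,M \right)} = \frac{160 + A}{2 M}$
$l{\left(188,82 \right)} + \left(\frac{Z}{7 \cdot 25 \left(-21\right)} - \frac{16601}{-18072}\right) = \frac{160 + 188}{2 \cdot 82} + \left(\frac{21076903}{5083000 \cdot 7 \cdot 25 \left(-21\right)} - \frac{16601}{-18072}\right) = \frac{1}{2} \cdot \frac{1}{82} \cdot 348 + \left(\frac{21076903}{5083000 \cdot 175 \left(-21\right)} - - \frac{16601}{18072}\right) = \frac{87}{41} + \left(\frac{21076903}{5083000 \left(-3675\right)} + \frac{16601}{18072}\right) = \frac{87}{41} + \left(\frac{21076903}{5083000} \left(- \frac{1}{3675}\right) + \frac{16601}{18072}\right) = \frac{87}{41} + \left(- \frac{21076903}{18680025000} + \frac{16601}{18072}\right) = \frac{87}{41} + \frac{1613157256427}{1758257353125} = \frac{219107837235382}{72088551478125}$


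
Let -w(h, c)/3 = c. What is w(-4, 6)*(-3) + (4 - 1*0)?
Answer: 58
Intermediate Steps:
w(h, c) = -3*c
w(-4, 6)*(-3) + (4 - 1*0) = -3*6*(-3) + (4 - 1*0) = -18*(-3) + (4 + 0) = 54 + 4 = 58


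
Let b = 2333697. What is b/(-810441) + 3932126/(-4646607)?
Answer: -519649220135/139474104581 ≈ -3.7258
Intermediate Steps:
b/(-810441) + 3932126/(-4646607) = 2333697/(-810441) + 3932126/(-4646607) = 2333697*(-1/810441) + 3932126*(-1/4646607) = -777899/270147 - 3932126/4646607 = -519649220135/139474104581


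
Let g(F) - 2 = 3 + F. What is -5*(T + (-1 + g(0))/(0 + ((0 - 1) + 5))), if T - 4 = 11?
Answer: -80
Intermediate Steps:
T = 15 (T = 4 + 11 = 15)
g(F) = 5 + F (g(F) = 2 + (3 + F) = 5 + F)
-5*(T + (-1 + g(0))/(0 + ((0 - 1) + 5))) = -5*(15 + (-1 + (5 + 0))/(0 + ((0 - 1) + 5))) = -5*(15 + (-1 + 5)/(0 + (-1 + 5))) = -5*(15 + 4/(0 + 4)) = -5*(15 + 4/4) = -5*(15 + 4*(¼)) = -5*(15 + 1) = -5*16 = -80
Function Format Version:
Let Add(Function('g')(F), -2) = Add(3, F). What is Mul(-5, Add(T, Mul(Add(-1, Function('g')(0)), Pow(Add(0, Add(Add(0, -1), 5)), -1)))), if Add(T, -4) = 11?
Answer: -80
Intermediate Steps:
T = 15 (T = Add(4, 11) = 15)
Function('g')(F) = Add(5, F) (Function('g')(F) = Add(2, Add(3, F)) = Add(5, F))
Mul(-5, Add(T, Mul(Add(-1, Function('g')(0)), Pow(Add(0, Add(Add(0, -1), 5)), -1)))) = Mul(-5, Add(15, Mul(Add(-1, Add(5, 0)), Pow(Add(0, Add(Add(0, -1), 5)), -1)))) = Mul(-5, Add(15, Mul(Add(-1, 5), Pow(Add(0, Add(-1, 5)), -1)))) = Mul(-5, Add(15, Mul(4, Pow(Add(0, 4), -1)))) = Mul(-5, Add(15, Mul(4, Pow(4, -1)))) = Mul(-5, Add(15, Mul(4, Rational(1, 4)))) = Mul(-5, Add(15, 1)) = Mul(-5, 16) = -80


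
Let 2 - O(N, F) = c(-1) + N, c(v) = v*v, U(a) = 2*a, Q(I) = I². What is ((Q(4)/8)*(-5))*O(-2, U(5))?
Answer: -30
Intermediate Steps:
c(v) = v²
O(N, F) = 1 - N (O(N, F) = 2 - ((-1)² + N) = 2 - (1 + N) = 2 + (-1 - N) = 1 - N)
((Q(4)/8)*(-5))*O(-2, U(5)) = ((4²/8)*(-5))*(1 - 1*(-2)) = ((16*(⅛))*(-5))*(1 + 2) = (2*(-5))*3 = -10*3 = -30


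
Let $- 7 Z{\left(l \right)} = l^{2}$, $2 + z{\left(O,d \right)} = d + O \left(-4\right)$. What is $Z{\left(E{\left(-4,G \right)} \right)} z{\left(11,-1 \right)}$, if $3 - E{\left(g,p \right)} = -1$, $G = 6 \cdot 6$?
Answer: $\frac{752}{7} \approx 107.43$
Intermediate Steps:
$G = 36$
$E{\left(g,p \right)} = 4$ ($E{\left(g,p \right)} = 3 - -1 = 3 + 1 = 4$)
$z{\left(O,d \right)} = -2 + d - 4 O$ ($z{\left(O,d \right)} = -2 + \left(d + O \left(-4\right)\right) = -2 - \left(- d + 4 O\right) = -2 + d - 4 O$)
$Z{\left(l \right)} = - \frac{l^{2}}{7}$
$Z{\left(E{\left(-4,G \right)} \right)} z{\left(11,-1 \right)} = - \frac{4^{2}}{7} \left(-2 - 1 - 44\right) = \left(- \frac{1}{7}\right) 16 \left(-2 - 1 - 44\right) = \left(- \frac{16}{7}\right) \left(-47\right) = \frac{752}{7}$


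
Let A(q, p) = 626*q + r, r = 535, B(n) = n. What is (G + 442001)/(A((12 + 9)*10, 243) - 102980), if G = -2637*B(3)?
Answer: 86818/5803 ≈ 14.961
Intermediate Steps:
A(q, p) = 535 + 626*q (A(q, p) = 626*q + 535 = 535 + 626*q)
G = -7911 (G = -2637*3 = -7911)
(G + 442001)/(A((12 + 9)*10, 243) - 102980) = (-7911 + 442001)/((535 + 626*((12 + 9)*10)) - 102980) = 434090/((535 + 626*(21*10)) - 102980) = 434090/((535 + 626*210) - 102980) = 434090/((535 + 131460) - 102980) = 434090/(131995 - 102980) = 434090/29015 = 434090*(1/29015) = 86818/5803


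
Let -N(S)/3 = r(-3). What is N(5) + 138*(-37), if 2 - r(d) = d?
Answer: -5121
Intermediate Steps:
r(d) = 2 - d
N(S) = -15 (N(S) = -3*(2 - 1*(-3)) = -3*(2 + 3) = -3*5 = -15)
N(5) + 138*(-37) = -15 + 138*(-37) = -15 - 5106 = -5121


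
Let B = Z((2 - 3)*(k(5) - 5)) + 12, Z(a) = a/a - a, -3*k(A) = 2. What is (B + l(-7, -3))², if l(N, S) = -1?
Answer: 361/9 ≈ 40.111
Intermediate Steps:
k(A) = -⅔ (k(A) = -⅓*2 = -⅔)
Z(a) = 1 - a
B = 22/3 (B = (1 - (2 - 3)*(-⅔ - 5)) + 12 = (1 - (-1)*(-17)/3) + 12 = (1 - 1*17/3) + 12 = (1 - 17/3) + 12 = -14/3 + 12 = 22/3 ≈ 7.3333)
(B + l(-7, -3))² = (22/3 - 1)² = (19/3)² = 361/9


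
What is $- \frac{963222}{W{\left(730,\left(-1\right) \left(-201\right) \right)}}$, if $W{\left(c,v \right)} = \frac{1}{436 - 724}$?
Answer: $277407936$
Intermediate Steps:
$W{\left(c,v \right)} = - \frac{1}{288}$ ($W{\left(c,v \right)} = \frac{1}{-288} = - \frac{1}{288}$)
$- \frac{963222}{W{\left(730,\left(-1\right) \left(-201\right) \right)}} = - \frac{963222}{- \frac{1}{288}} = \left(-963222\right) \left(-288\right) = 277407936$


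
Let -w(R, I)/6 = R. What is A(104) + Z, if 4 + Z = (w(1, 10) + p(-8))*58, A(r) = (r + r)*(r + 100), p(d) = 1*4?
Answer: 42312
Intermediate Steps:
p(d) = 4
w(R, I) = -6*R
A(r) = 2*r*(100 + r) (A(r) = (2*r)*(100 + r) = 2*r*(100 + r))
Z = -120 (Z = -4 + (-6*1 + 4)*58 = -4 + (-6 + 4)*58 = -4 - 2*58 = -4 - 116 = -120)
A(104) + Z = 2*104*(100 + 104) - 120 = 2*104*204 - 120 = 42432 - 120 = 42312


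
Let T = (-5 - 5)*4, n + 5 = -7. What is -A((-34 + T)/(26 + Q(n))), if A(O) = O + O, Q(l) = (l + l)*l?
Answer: 74/157 ≈ 0.47134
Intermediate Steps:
n = -12 (n = -5 - 7 = -12)
Q(l) = 2*l**2 (Q(l) = (2*l)*l = 2*l**2)
T = -40 (T = -10*4 = -40)
A(O) = 2*O
-A((-34 + T)/(26 + Q(n))) = -2*(-34 - 40)/(26 + 2*(-12)**2) = -2*(-74/(26 + 2*144)) = -2*(-74/(26 + 288)) = -2*(-74/314) = -2*(-74*1/314) = -2*(-37)/157 = -1*(-74/157) = 74/157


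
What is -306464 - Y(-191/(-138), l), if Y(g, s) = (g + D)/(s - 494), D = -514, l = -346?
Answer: -35525377621/115920 ≈ -3.0646e+5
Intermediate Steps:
Y(g, s) = (-514 + g)/(-494 + s) (Y(g, s) = (g - 514)/(s - 494) = (-514 + g)/(-494 + s))
-306464 - Y(-191/(-138), l) = -306464 - (-514 - 191/(-138))/(-494 - 346) = -306464 - (-514 - 191*(-1/138))/(-840) = -306464 - (-1)*(-514 + 191/138)/840 = -306464 - (-1)*(-70741)/(840*138) = -306464 - 1*70741/115920 = -306464 - 70741/115920 = -35525377621/115920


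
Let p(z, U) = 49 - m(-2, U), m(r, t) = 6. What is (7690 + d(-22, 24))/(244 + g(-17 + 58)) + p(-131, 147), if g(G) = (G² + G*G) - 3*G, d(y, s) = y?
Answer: 5831/129 ≈ 45.202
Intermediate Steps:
g(G) = -3*G + 2*G² (g(G) = (G² + G²) - 3*G = 2*G² - 3*G = -3*G + 2*G²)
p(z, U) = 43 (p(z, U) = 49 - 1*6 = 49 - 6 = 43)
(7690 + d(-22, 24))/(244 + g(-17 + 58)) + p(-131, 147) = (7690 - 22)/(244 + (-17 + 58)*(-3 + 2*(-17 + 58))) + 43 = 7668/(244 + 41*(-3 + 2*41)) + 43 = 7668/(244 + 41*(-3 + 82)) + 43 = 7668/(244 + 41*79) + 43 = 7668/(244 + 3239) + 43 = 7668/3483 + 43 = 7668*(1/3483) + 43 = 284/129 + 43 = 5831/129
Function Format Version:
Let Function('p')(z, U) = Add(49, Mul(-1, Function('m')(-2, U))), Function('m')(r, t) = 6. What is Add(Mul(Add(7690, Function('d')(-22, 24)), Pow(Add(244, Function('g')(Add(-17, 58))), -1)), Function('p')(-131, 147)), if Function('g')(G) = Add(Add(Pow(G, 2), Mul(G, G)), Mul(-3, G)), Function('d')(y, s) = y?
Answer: Rational(5831, 129) ≈ 45.202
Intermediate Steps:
Function('g')(G) = Add(Mul(-3, G), Mul(2, Pow(G, 2))) (Function('g')(G) = Add(Add(Pow(G, 2), Pow(G, 2)), Mul(-3, G)) = Add(Mul(2, Pow(G, 2)), Mul(-3, G)) = Add(Mul(-3, G), Mul(2, Pow(G, 2))))
Function('p')(z, U) = 43 (Function('p')(z, U) = Add(49, Mul(-1, 6)) = Add(49, -6) = 43)
Add(Mul(Add(7690, Function('d')(-22, 24)), Pow(Add(244, Function('g')(Add(-17, 58))), -1)), Function('p')(-131, 147)) = Add(Mul(Add(7690, -22), Pow(Add(244, Mul(Add(-17, 58), Add(-3, Mul(2, Add(-17, 58))))), -1)), 43) = Add(Mul(7668, Pow(Add(244, Mul(41, Add(-3, Mul(2, 41)))), -1)), 43) = Add(Mul(7668, Pow(Add(244, Mul(41, Add(-3, 82))), -1)), 43) = Add(Mul(7668, Pow(Add(244, Mul(41, 79)), -1)), 43) = Add(Mul(7668, Pow(Add(244, 3239), -1)), 43) = Add(Mul(7668, Pow(3483, -1)), 43) = Add(Mul(7668, Rational(1, 3483)), 43) = Add(Rational(284, 129), 43) = Rational(5831, 129)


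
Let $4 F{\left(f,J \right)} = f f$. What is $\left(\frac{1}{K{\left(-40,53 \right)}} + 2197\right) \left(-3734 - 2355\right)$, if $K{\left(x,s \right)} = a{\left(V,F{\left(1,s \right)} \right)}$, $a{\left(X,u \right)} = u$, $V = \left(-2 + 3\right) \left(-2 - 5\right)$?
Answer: $-13401889$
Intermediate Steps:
$V = -7$ ($V = 1 \left(-7\right) = -7$)
$F{\left(f,J \right)} = \frac{f^{2}}{4}$ ($F{\left(f,J \right)} = \frac{f f}{4} = \frac{f^{2}}{4}$)
$K{\left(x,s \right)} = \frac{1}{4}$ ($K{\left(x,s \right)} = \frac{1^{2}}{4} = \frac{1}{4} \cdot 1 = \frac{1}{4}$)
$\left(\frac{1}{K{\left(-40,53 \right)}} + 2197\right) \left(-3734 - 2355\right) = \left(\frac{1}{\frac{1}{4}} + 2197\right) \left(-3734 - 2355\right) = \left(4 + 2197\right) \left(-3734 - 2355\right) = 2201 \left(-3734 - 2355\right) = 2201 \left(-6089\right) = -13401889$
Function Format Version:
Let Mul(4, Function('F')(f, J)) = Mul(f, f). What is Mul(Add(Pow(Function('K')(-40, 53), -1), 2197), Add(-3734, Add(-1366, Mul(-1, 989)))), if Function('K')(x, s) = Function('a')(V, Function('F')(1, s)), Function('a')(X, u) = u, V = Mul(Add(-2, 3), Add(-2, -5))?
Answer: -13401889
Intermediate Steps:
V = -7 (V = Mul(1, -7) = -7)
Function('F')(f, J) = Mul(Rational(1, 4), Pow(f, 2)) (Function('F')(f, J) = Mul(Rational(1, 4), Mul(f, f)) = Mul(Rational(1, 4), Pow(f, 2)))
Function('K')(x, s) = Rational(1, 4) (Function('K')(x, s) = Mul(Rational(1, 4), Pow(1, 2)) = Mul(Rational(1, 4), 1) = Rational(1, 4))
Mul(Add(Pow(Function('K')(-40, 53), -1), 2197), Add(-3734, Add(-1366, Mul(-1, 989)))) = Mul(Add(Pow(Rational(1, 4), -1), 2197), Add(-3734, Add(-1366, Mul(-1, 989)))) = Mul(Add(4, 2197), Add(-3734, Add(-1366, -989))) = Mul(2201, Add(-3734, -2355)) = Mul(2201, -6089) = -13401889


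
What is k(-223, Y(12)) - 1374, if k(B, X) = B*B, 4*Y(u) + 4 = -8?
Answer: 48355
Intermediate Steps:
Y(u) = -3 (Y(u) = -1 + (¼)*(-8) = -1 - 2 = -3)
k(B, X) = B²
k(-223, Y(12)) - 1374 = (-223)² - 1374 = 49729 - 1374 = 48355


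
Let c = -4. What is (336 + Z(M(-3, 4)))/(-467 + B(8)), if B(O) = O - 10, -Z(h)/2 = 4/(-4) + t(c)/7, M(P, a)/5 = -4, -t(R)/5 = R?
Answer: -2326/3283 ≈ -0.70850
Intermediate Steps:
t(R) = -5*R
M(P, a) = -20 (M(P, a) = 5*(-4) = -20)
Z(h) = -26/7 (Z(h) = -2*(4/(-4) - 5*(-4)/7) = -2*(4*(-¼) + 20*(⅐)) = -2*(-1 + 20/7) = -2*13/7 = -26/7)
B(O) = -10 + O
(336 + Z(M(-3, 4)))/(-467 + B(8)) = (336 - 26/7)/(-467 + (-10 + 8)) = 2326/(7*(-467 - 2)) = (2326/7)/(-469) = (2326/7)*(-1/469) = -2326/3283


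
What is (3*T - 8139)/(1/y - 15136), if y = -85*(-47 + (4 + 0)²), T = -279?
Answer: 7883920/13294453 ≈ 0.59302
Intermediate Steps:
y = 2635 (y = -85*(-47 + 4²) = -85*(-47 + 16) = -85*(-31) = 2635)
(3*T - 8139)/(1/y - 15136) = (3*(-279) - 8139)/(1/2635 - 15136) = (-837 - 8139)/(1/2635 - 15136) = -8976/(-39883359/2635) = -8976*(-2635/39883359) = 7883920/13294453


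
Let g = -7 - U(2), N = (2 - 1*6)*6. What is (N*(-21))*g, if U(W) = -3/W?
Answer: -2772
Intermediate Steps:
N = -24 (N = (2 - 6)*6 = -4*6 = -24)
g = -11/2 (g = -7 - (-3)/2 = -7 - 1*(-3/2) = -7 + 3/2 = -11/2 ≈ -5.5000)
(N*(-21))*g = -24*(-21)*(-11/2) = 504*(-11/2) = -2772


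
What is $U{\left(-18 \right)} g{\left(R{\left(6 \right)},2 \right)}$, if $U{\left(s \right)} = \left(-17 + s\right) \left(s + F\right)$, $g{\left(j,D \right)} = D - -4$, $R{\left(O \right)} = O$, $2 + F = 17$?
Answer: $630$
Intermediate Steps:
$F = 15$ ($F = -2 + 17 = 15$)
$g{\left(j,D \right)} = 4 + D$ ($g{\left(j,D \right)} = D + 4 = 4 + D$)
$U{\left(s \right)} = \left(-17 + s\right) \left(15 + s\right)$ ($U{\left(s \right)} = \left(-17 + s\right) \left(s + 15\right) = \left(-17 + s\right) \left(15 + s\right)$)
$U{\left(-18 \right)} g{\left(R{\left(6 \right)},2 \right)} = \left(-255 + \left(-18\right)^{2} - -36\right) \left(4 + 2\right) = \left(-255 + 324 + 36\right) 6 = 105 \cdot 6 = 630$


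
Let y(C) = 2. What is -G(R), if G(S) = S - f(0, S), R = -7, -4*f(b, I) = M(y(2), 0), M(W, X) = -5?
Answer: 33/4 ≈ 8.2500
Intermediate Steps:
f(b, I) = 5/4 (f(b, I) = -¼*(-5) = 5/4)
G(S) = -5/4 + S (G(S) = S - 1*5/4 = S - 5/4 = -5/4 + S)
-G(R) = -(-5/4 - 7) = -1*(-33/4) = 33/4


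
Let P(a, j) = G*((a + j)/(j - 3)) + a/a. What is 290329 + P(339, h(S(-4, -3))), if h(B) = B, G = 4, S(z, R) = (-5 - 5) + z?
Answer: 4934310/17 ≈ 2.9025e+5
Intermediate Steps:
S(z, R) = -10 + z
P(a, j) = 1 + 4*(a + j)/(-3 + j) (P(a, j) = 4*((a + j)/(j - 3)) + a/a = 4*((a + j)/(-3 + j)) + 1 = 4*(a + j)/(-3 + j) + 1 = 1 + 4*(a + j)/(-3 + j))
290329 + P(339, h(S(-4, -3))) = 290329 + (-3 + 4*339 + 5*(-10 - 4))/(-3 + (-10 - 4)) = 290329 + (-3 + 1356 + 5*(-14))/(-3 - 14) = 290329 + (-3 + 1356 - 70)/(-17) = 290329 - 1/17*1283 = 290329 - 1283/17 = 4934310/17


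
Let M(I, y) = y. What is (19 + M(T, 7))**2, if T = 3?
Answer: 676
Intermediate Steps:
(19 + M(T, 7))**2 = (19 + 7)**2 = 26**2 = 676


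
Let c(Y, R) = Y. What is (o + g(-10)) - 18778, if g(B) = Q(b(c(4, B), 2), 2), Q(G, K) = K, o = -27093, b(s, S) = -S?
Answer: -45869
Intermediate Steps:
g(B) = 2
(o + g(-10)) - 18778 = (-27093 + 2) - 18778 = -27091 - 18778 = -45869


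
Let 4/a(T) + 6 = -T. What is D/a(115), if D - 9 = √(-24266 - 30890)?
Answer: -1089/4 - 121*I*√13789/2 ≈ -272.25 - 7104.3*I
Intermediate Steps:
a(T) = 4/(-6 - T)
D = 9 + 2*I*√13789 (D = 9 + √(-24266 - 30890) = 9 + √(-55156) = 9 + 2*I*√13789 ≈ 9.0 + 234.85*I)
D/a(115) = (9 + 2*I*√13789)/((-4/(6 + 115))) = (9 + 2*I*√13789)/((-4/121)) = (9 + 2*I*√13789)/((-4*1/121)) = (9 + 2*I*√13789)/(-4/121) = (9 + 2*I*√13789)*(-121/4) = -1089/4 - 121*I*√13789/2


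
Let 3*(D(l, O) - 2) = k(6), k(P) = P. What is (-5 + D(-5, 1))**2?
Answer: 1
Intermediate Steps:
D(l, O) = 4 (D(l, O) = 2 + (1/3)*6 = 2 + 2 = 4)
(-5 + D(-5, 1))**2 = (-5 + 4)**2 = (-1)**2 = 1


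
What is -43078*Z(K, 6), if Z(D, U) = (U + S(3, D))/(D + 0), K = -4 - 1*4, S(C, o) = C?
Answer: 193851/4 ≈ 48463.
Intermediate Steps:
K = -8 (K = -4 - 4 = -8)
Z(D, U) = (3 + U)/D (Z(D, U) = (U + 3)/(D + 0) = (3 + U)/D)
-43078*Z(K, 6) = -43078*(3 + 6)/(-8) = -(-21539)*9/4 = -43078*(-9/8) = 193851/4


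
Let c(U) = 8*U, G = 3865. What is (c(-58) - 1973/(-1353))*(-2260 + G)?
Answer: -334813165/451 ≈ -7.4238e+5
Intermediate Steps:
(c(-58) - 1973/(-1353))*(-2260 + G) = (8*(-58) - 1973/(-1353))*(-2260 + 3865) = (-464 - 1973*(-1/1353))*1605 = (-464 + 1973/1353)*1605 = -625819/1353*1605 = -334813165/451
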